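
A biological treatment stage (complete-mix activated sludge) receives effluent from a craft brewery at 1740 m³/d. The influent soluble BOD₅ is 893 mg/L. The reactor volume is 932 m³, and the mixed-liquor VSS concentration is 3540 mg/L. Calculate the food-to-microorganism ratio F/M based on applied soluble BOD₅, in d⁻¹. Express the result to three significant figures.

F/M = applied load / biomass = Q·S₀/(V·X) = 1740 × 893 / (932.0 × 3540) = 0.4710 d⁻¹.

F/M ≈ 0.471 d⁻¹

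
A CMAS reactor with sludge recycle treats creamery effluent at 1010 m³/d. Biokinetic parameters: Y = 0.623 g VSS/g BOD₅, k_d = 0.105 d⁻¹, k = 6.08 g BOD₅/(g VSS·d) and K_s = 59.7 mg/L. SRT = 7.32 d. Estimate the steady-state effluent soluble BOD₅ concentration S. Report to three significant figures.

S ≈ 4.07 mg/L

From the Monod/SRT balance for a CMAS, S = K_s·(1+k_d θ_c)/[θ_c·(Y k − k_d) − 1] = 59.7 × (1 + 0.105 × 7.32) / [7.32 × (0.623 × 6.08 − 0.105) − 1] = 105.6 / 25.96 = 4.067 mg/L.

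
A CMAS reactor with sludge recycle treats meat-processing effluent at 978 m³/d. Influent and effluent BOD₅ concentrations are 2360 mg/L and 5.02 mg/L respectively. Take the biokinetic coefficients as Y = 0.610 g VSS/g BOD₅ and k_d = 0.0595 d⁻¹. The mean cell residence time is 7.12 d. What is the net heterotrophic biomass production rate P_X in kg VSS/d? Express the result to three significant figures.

P_X ≈ 987 kg VSS/d

Y_obs = Y / (1 + k_d θ_c) = 0.610 / (1 + 0.0595 × 7.12) = 0.610 / 1.424 = 0.4285.
ΔS = 2360 − 5.02 = 2355 mg/L, so the substrate removal rate is 978 × 2355/1000 = 2303 kg BOD₅/d.
Biomass produced: P_X = Y_obs·Q·ΔS = 0.4285 × 2303 ≈ 986.9 kg VSS/d.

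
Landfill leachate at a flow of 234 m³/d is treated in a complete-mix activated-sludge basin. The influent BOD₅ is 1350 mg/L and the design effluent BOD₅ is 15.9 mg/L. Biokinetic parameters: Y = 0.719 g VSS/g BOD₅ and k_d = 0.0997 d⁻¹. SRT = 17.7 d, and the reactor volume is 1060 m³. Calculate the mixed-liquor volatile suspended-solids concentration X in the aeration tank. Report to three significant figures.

X ≈ 1360 mg/L

X = Y·Q·ΔS·θ_c / [V·(1 + k_d θ_c)] = 0.719 × 234 × (1350 − 15.9) × 17.7 / [1060 × (1 + 0.0997 × 17.7)] = 1356 mg/L.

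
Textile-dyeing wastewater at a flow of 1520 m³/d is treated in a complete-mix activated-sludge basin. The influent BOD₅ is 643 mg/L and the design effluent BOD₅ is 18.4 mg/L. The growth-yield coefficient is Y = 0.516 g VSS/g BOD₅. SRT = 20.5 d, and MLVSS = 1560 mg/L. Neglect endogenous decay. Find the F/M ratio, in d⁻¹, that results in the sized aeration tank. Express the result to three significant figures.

With k_d = 0 the design equation reduces to V = Y Q (S₀−S) θ_c / X = 0.516 × 1520 × (643 − 18.4) × 20.5 / 1560 = 6438 m³.
F/M = Q·S₀ / (V·X) = 1520 × 643 / (6438 × 1560) = 0.09732 g BOD₅·(g VSS·d)⁻¹.

F/M ≈ 0.0973 d⁻¹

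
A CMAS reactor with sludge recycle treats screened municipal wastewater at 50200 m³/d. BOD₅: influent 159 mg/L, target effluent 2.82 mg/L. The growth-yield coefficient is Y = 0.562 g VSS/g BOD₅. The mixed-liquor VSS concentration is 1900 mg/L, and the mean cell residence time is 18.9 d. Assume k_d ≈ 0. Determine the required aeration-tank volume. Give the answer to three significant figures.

V ≈ 43800 m³

V·X = Y·Q·ΔS·θ_c gives V = 0.562 × 50200 × (159 − 2.82) × 18.9 / 1900 = 43830 m³.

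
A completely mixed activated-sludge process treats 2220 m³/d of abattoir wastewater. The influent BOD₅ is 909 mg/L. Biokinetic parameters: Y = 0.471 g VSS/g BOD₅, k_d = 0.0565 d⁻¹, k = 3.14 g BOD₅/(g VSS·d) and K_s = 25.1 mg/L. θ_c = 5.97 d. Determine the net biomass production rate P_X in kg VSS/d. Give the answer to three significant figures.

P_X ≈ 707 kg VSS/d

From the Monod/SRT balance for a CMAS, S = K_s·(1+k_d θ_c)/[θ_c·(Y k − k_d) − 1] = 25.1 × (1 + 0.0565 × 5.97) / [5.97 × (0.471 × 3.14 − 0.0565) − 1] = 33.57 / 7.492 = 4.480 mg/L.
Correct the yield for decay: Y_obs = Y/(1 + k_d θ_c) = 0.471 / (1 + 0.0565 × 5.97) = 0.471 / 1.337 = 0.3522.
Q·(S₀ − S) = 2220 × (909 − 4.48) × 10⁻³ = 2008 kg/d removed.
So the net sludge growth is P_X = 0.3522 × 2008 = 707.2 kg VSS/d.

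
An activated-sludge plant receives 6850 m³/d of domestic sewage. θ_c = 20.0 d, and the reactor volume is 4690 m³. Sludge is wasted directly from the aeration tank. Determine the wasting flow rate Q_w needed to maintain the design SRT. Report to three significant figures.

Q_w ≈ 234 m³/d

Wasting from the aeration tank: Q_w = V / θ_c = 4690 / 20.0 = 234.5 m³/d.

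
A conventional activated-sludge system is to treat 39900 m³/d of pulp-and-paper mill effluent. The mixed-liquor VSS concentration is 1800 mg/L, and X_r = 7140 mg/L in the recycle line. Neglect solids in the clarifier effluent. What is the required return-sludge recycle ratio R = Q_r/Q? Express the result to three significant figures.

Mass balance around the secondary clarifier (neglecting effluent solids): R = X / (X_r − X) = 1800 / (7140 − 1800) = 0.3371.

R ≈ 0.337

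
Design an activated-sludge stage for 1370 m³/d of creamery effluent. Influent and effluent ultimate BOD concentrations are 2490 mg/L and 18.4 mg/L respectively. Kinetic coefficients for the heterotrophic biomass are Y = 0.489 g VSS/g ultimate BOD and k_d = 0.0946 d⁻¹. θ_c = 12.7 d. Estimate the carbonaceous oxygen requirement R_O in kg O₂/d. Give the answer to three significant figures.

R_O ≈ 2320 kg O₂/d

The observed yield is Y_obs = Y/(1 + k_d·θ_c) = 0.489 / (1 + 0.0946 × 12.7) = 0.489 / 2.201 = 0.2221 g VSS per g ultimate BOD removed.
Q·(S₀ − S) = 1370 × (2490 − 18.4) × 10⁻³ = 3386 kg/d removed.
Net sludge production P_X = 0.2221 × 3386 = 752.2 kg VSS/d.
Carbonaceous O₂ demand = substrate oxidised − cell-mass equivalent = 3386 − 1.42 × 752.2 = 2318 kg O₂/d.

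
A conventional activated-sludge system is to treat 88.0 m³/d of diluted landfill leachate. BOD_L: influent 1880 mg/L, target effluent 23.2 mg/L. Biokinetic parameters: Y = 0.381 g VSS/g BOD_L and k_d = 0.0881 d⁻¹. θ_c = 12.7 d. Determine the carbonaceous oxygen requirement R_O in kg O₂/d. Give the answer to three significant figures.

R_O ≈ 122 kg O₂/d

The observed yield is Y_obs = Y/(1 + k_d·θ_c) = 0.381 / (1 + 0.0881 × 12.7) = 0.381 / 2.119 = 0.1798 g VSS per g BOD_L removed.
Q·(S₀ − S) = 88.0 × (1880 − 23.2) × 10⁻³ = 163.4 kg/d removed.
P_X = Y_obs·Q·(S₀ − S) = 0.1798 × 163.4 = 29.38 kg VSS/d.
R_O = Q·(S₀ − S) − 1.42·P_X = 163.4 − 1.42 × 29.38 = 121.7 kg O₂/d.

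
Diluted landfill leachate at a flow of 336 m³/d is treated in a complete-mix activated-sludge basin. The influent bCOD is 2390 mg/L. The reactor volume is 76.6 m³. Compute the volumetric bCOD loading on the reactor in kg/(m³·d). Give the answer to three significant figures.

L_v ≈ 10.5 kg bCOD/(m³·d)

Applied bCOD load per unit volume = Q·S₀/V = (336 × 2390/1000)/76.60 = 10.48 kg bCOD·m⁻³·d⁻¹.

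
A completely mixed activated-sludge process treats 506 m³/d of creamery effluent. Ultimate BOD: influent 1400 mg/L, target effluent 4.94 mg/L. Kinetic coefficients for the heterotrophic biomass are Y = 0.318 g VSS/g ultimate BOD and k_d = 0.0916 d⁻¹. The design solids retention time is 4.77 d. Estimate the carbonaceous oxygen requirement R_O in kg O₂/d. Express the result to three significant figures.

Y_obs = Y / (1 + k_d θ_c) = 0.318 / (1 + 0.0916 × 4.77) = 0.318 / 1.437 = 0.2213.
Mass of ultimate BOD removed per day: Q(S₀ − S) = 506 × 1395 g/m³ = 705.9 kg/d.
P_X = Y_obs·Q·(S₀ − S) = 0.2213 × 705.9 = 156.2 kg VSS/d.
R_O = Q·(S₀ − S) − 1.42·P_X = 705.9 − 1.42 × 156.2 = 484.1 kg O₂/d.

R_O ≈ 484 kg O₂/d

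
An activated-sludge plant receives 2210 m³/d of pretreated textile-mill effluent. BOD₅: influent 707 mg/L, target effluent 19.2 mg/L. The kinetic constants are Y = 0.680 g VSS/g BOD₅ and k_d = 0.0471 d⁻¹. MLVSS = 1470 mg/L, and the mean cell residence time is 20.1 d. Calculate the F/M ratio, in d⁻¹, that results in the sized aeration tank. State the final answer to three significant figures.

F/M ≈ 0.146 d⁻¹

Rearranging the biomass balance for a CMAS with decay, V = Y·Q·ΔS·θ_c / [X·(1+k_d θ_c)] = 0.680 × 2210 × (707 − 19.2) × 20.1 / [1470 × (1 + 0.0471 × 20.1)] = 2.08×10^7 / 2862 = 7260 m³.
Food-to-microorganism ratio F/M = Q S₀ / (V X) = 2210 × 707 / (7260 × 1470) = 0.1464 d⁻¹.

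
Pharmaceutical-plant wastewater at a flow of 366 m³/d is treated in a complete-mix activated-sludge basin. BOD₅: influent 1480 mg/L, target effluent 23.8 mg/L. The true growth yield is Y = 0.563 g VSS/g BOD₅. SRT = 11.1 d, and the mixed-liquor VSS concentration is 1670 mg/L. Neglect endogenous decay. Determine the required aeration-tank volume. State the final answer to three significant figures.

V ≈ 1990 m³

Biomass mass balance (decay neglected): V·X = Y·Q·(S₀ − S)·θ_c, so V = 0.563 × 366 × (1480 − 23.8) × 11.1 / 1670 = 1994 m³.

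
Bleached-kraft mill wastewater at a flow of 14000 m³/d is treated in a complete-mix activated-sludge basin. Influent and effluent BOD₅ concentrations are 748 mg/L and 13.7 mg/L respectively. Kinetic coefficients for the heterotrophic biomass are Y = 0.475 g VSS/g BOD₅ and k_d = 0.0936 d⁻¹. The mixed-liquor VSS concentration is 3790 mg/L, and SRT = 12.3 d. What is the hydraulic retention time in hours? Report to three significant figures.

From the SRT design equation V = Y Q (S₀−S) θ_c / [X (1 + k_d θ_c)] = 0.475 × 14000 × (748 − 13.7) × 12.3 / [3790 × (1 + 0.0936 × 12.3)] = 6.01×10^7 / 8153 = 7367 m³.
Hydraulic retention time τ = V/Q = 7367 / 14000 = 0.5262 d = 12.63 h.

τ ≈ 12.6 h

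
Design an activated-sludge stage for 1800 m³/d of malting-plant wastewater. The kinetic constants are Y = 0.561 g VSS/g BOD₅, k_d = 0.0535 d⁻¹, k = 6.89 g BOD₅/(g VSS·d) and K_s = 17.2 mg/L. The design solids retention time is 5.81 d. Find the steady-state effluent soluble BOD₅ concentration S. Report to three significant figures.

From the Monod/SRT balance for a CMAS, S = K_s·(1+k_d θ_c)/[θ_c·(Y k − k_d) − 1] = 17.2 × (1 + 0.0535 × 5.81) / [5.81 × (0.561 × 6.89 − 0.0535) − 1] = 22.55 / 21.15 = 1.066 mg/L.

S ≈ 1.07 mg/L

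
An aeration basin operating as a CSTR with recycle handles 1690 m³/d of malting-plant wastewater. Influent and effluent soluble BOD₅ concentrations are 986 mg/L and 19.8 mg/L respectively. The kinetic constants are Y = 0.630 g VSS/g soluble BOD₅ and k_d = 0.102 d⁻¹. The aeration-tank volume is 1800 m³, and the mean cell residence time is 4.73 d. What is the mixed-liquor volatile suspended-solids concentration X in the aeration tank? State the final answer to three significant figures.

From V·X·(1 + k_d·θ_c) = Y·Q·(S₀ − S)·θ_c: X = 0.630 × 1690 × (986 − 19.8) × 4.73 / [1800 × (1 + 0.102 × 4.73)] = 1823 mg/L.

X ≈ 1820 mg/L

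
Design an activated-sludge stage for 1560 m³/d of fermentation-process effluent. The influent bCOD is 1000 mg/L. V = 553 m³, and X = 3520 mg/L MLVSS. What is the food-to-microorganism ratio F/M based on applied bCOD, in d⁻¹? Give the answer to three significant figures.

F/M ≈ 0.801 d⁻¹

Food-to-microorganism ratio F/M = Q S₀ / (V X) = 1560 × 1000 / (553.0 × 3520) = 0.8014 d⁻¹.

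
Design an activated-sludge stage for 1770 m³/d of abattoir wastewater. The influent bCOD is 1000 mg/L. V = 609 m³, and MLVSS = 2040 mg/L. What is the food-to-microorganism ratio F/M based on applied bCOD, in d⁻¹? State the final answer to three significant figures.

F/M = applied load / biomass = Q·S₀/(V·X) = 1770 × 1000 / (609.0 × 2040) = 1.425 d⁻¹.

F/M ≈ 1.42 d⁻¹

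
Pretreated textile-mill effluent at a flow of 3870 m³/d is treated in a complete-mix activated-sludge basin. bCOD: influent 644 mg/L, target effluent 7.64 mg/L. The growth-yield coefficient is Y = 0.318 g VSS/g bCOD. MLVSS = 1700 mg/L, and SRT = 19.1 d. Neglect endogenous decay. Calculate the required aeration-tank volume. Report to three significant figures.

V ≈ 8800 m³

Biomass mass balance (decay neglected): V·X = Y·Q·(S₀ − S)·θ_c, so V = 0.318 × 3870 × (644 − 7.64) × 19.1 / 1700 = 8799 m³.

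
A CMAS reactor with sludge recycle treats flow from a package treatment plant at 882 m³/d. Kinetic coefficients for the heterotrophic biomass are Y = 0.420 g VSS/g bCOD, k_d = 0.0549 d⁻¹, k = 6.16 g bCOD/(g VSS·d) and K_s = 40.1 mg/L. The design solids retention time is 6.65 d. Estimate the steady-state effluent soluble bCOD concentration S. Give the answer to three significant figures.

From the Monod/SRT balance for a CMAS, S = K_s·(1+k_d θ_c)/[θ_c·(Y k − k_d) − 1] = 40.1 × (1 + 0.0549 × 6.65) / [6.65 × (0.420 × 6.16 − 0.0549) − 1] = 54.74 / 15.84 = 3.456 mg/L.

S ≈ 3.46 mg/L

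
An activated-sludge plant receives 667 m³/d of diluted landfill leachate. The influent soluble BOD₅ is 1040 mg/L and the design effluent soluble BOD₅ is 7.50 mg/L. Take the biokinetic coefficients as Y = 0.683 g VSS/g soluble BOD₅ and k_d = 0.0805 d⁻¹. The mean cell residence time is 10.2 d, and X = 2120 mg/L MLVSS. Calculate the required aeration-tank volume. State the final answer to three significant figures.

V ≈ 1240 m³

Rearranging the biomass balance for a CMAS with decay, V = Y·Q·ΔS·θ_c / [X·(1+k_d θ_c)] = 0.683 × 667 × (1040 − 7.50) × 10.2 / [2120 × (1 + 0.0805 × 10.2)] = 4.8×10^6 / 3861 = 1243 m³.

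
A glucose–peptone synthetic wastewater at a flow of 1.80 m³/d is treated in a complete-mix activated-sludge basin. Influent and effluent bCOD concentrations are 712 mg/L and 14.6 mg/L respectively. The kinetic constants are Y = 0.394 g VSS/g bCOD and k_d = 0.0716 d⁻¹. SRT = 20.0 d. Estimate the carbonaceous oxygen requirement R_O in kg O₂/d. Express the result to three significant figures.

Y_obs = Y / (1 + k_d θ_c) = 0.394 / (1 + 0.0716 × 20.0) = 0.394 / 2.432 = 0.1620.
Q·(S₀ − S) = 1.80 × (712 − 14.6) × 10⁻³ = 1.255 kg/d removed.
P_X = Y_obs·Q·(S₀ − S) = 0.1620 × 1.255 = 0.2034 kg VSS/d.
R_O = Q·(S₀ − S) − 1.42·P_X = 1.255 − 1.42 × 0.2034 = 0.9665 kg O₂/d.

R_O ≈ 0.967 kg O₂/d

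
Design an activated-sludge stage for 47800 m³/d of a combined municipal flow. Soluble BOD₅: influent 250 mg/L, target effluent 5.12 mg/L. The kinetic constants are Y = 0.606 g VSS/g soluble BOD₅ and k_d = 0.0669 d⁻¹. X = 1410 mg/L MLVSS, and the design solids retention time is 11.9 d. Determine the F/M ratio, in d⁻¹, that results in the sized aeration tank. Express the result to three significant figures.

F/M ≈ 0.254 d⁻¹

Rearranging the biomass balance for a CMAS with decay, V = Y·Q·ΔS·θ_c / [X·(1+k_d θ_c)] = 0.606 × 47800 × (250 − 5.12) × 11.9 / [1410 × (1 + 0.0669 × 11.9)] = 8.44×10^7 / 2533 = 33331 m³.
F/M = applied load / biomass = Q·S₀/(V·X) = 47800 × 250 / (33331 × 1410) = 0.2543 d⁻¹.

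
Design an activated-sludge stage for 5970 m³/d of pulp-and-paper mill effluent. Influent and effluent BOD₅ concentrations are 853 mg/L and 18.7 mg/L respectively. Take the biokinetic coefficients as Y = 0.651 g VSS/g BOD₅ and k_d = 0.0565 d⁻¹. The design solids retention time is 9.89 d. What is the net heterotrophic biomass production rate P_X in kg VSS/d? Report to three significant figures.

P_X ≈ 2080 kg VSS/d

Observed yield with endogenous decay: Y_obs = Y / (1 + k_d·θ_c) = 0.651 / (1 + 0.0565 × 9.89) = 0.651 / 1.559 = 0.4176 g VSS/g BOD₅.
Mass of BOD₅ removed per day: Q(S₀ − S) = 5970 × 834.3 g/m³ = 4981 kg/d.
So the net sludge growth is P_X = 0.4176 × 4981 = 2080 kg VSS/d.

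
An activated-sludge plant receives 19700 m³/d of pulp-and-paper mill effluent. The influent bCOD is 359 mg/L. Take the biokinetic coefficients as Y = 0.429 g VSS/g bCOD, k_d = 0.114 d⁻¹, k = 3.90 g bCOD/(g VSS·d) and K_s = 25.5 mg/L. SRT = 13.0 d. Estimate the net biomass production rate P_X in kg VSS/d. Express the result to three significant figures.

P_X ≈ 1210 kg VSS/d

From the Monod/SRT balance for a CMAS, S = K_s·(1+k_d θ_c)/[θ_c·(Y k − k_d) − 1] = 25.5 × (1 + 0.114 × 13.0) / [13.0 × (0.429 × 3.90 − 0.114) − 1] = 63.29 / 19.27 = 3.285 mg/L.
Correct the yield for decay: Y_obs = Y/(1 + k_d θ_c) = 0.429 / (1 + 0.114 × 13.0) = 0.429 / 2.482 = 0.1728.
Mass of bCOD removed per day: Q(S₀ − S) = 19700 × 355.7 g/m³ = 7008 kg/d.
Biomass produced: P_X = Y_obs·Q·ΔS = 0.1728 × 7008 ≈ 1211 kg VSS/d.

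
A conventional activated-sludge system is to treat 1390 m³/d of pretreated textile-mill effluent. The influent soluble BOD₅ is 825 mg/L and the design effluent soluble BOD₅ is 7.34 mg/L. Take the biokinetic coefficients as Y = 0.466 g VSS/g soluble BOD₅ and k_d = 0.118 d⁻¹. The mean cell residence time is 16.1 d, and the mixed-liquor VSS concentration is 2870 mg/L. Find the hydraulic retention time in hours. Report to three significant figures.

Rearranging the biomass balance for a CMAS with decay, V = Y·Q·ΔS·θ_c / [X·(1+k_d θ_c)] = 0.466 × 1390 × (825 − 7.34) × 16.1 / [2870 × (1 + 0.118 × 16.1)] = 8.53×10^6 / 8322 = 1025 m³.
Hydraulic retention time τ = V/Q = 1025 / 1390 = 0.7371 d = 17.69 h.

τ ≈ 17.7 h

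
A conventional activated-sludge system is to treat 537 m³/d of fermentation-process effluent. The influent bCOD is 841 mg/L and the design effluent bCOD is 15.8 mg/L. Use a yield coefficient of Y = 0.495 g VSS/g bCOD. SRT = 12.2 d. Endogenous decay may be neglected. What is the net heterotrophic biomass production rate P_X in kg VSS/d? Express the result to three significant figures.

Since k_d ≈ 0, Y_obs = Y = 0.495 g VSS/g bCOD.
Q·(S₀ − S) = 537 × (841 − 15.8) × 10⁻³ = 443.1 kg/d removed.
Net biomass production P_X = Y_obs × Q·(S₀ − S) = 0.4950 × 443.1 = 219.4 kg VSS/d.

P_X ≈ 219 kg VSS/d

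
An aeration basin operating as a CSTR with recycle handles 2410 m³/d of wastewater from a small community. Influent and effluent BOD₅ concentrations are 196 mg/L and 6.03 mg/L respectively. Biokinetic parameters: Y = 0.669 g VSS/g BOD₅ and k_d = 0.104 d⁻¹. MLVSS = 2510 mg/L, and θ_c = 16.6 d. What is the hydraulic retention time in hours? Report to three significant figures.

τ ≈ 7.40 h

From the SRT design equation V = Y Q (S₀−S) θ_c / [X (1 + k_d θ_c)] = 0.669 × 2410 × (196 − 6.03) × 16.6 / [2510 × (1 + 0.104 × 16.6)] = 5.08×10^6 / 6843 = 743.0 m³.
HRT = V/Q = 743.0 m³ / 2410 m³·d⁻¹ = 0.3083 d × 24 = 7.399 h.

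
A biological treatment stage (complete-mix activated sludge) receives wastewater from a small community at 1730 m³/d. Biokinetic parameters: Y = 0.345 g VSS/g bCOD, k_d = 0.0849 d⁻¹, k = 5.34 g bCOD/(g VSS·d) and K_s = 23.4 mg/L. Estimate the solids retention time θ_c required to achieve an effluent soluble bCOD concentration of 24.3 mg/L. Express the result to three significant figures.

From 1/θ_c = Y·k·S/(K_s + S) − k_d: Y·k·S/(K_s+S) = 0.345 × 5.34 × 24.3 / (23.4 + 24.3) = 0.9385 d⁻¹.
1/θ_c = 0.9385 − 0.0849 = 0.8536 d⁻¹, so θ_c = 1.171 d.

θ_c ≈ 1.17 d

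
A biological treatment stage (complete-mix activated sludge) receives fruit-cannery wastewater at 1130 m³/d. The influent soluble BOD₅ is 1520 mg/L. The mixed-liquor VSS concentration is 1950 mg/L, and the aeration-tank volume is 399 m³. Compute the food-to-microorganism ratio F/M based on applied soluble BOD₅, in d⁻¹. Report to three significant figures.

F/M ≈ 2.21 d⁻¹

F/M = Q·S₀ / (V·X) = 1130 × 1520 / (399.0 × 1950) = 2.208 g soluble BOD₅·(g VSS·d)⁻¹.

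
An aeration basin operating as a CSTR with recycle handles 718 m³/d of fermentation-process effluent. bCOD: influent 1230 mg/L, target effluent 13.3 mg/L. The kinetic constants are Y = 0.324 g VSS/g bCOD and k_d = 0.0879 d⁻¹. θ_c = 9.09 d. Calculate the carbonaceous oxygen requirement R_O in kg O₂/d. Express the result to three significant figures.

R_O ≈ 650 kg O₂/d

Correct the yield for decay: Y_obs = Y/(1 + k_d θ_c) = 0.324 / (1 + 0.0879 × 9.09) = 0.324 / 1.799 = 0.1801.
ΔS = 1230 − 13.3 = 1217 mg/L, so the substrate removal rate is 718 × 1217/1000 = 873.6 kg bCOD/d.
P_X = Y_obs·Q·(S₀ − S) = 0.1801 × 873.6 = 157.3 kg VSS/d.
R_O = Q·ΔS − 1.42 P_X = 873.6 − 223.4 = 650.2 kg O₂/d.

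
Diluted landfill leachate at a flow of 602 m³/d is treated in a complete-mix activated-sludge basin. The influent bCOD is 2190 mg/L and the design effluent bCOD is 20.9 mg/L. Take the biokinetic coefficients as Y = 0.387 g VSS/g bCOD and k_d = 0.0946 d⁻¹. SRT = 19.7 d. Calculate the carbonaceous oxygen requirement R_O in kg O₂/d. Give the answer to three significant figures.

R_O ≈ 1060 kg O₂/d

Correct the yield for decay: Y_obs = Y/(1 + k_d θ_c) = 0.387 / (1 + 0.0946 × 19.7) = 0.387 / 2.864 = 0.1351.
ΔS = 2190 − 20.9 = 2169 mg/L, so the substrate removal rate is 602 × 2169/1000 = 1306 kg bCOD/d.
P_X = Y_obs·Q·(S₀ − S) = 0.1351 × 1306 = 176.5 kg VSS/d.
R_O = Q·(S₀ − S) − 1.42·P_X = 1306 − 1.42 × 176.5 = 1055 kg O₂/d.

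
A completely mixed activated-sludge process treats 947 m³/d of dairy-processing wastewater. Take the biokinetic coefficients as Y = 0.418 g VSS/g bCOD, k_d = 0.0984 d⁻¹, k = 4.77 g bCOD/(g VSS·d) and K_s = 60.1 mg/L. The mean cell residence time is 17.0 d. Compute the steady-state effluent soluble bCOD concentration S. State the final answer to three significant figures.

S ≈ 5.14 mg/L

For a completely mixed reactor with recycle the Lawrence–McCarty relation gives S = K_s·(1 + k_d·θ_c) / [θ_c·(Y·k − k_d) − 1] = 60.1 × (1 + 0.0984 × 17.0) / [17.0 × (0.418 × 4.77 − 0.0984) − 1] = 160.6 / 31.22 = 5.145 mg/L.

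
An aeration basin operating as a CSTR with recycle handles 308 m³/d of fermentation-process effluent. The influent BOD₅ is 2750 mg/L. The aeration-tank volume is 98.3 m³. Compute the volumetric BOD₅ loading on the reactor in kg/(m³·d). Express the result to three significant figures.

Volumetric loading L_v = Q·S₀ / V = 308 × 2750 g/m³ / 98.30 m³ = 8616 g/(m³·d) = 8.616 kg BOD₅/(m³·d).

L_v ≈ 8.62 kg BOD₅/(m³·d)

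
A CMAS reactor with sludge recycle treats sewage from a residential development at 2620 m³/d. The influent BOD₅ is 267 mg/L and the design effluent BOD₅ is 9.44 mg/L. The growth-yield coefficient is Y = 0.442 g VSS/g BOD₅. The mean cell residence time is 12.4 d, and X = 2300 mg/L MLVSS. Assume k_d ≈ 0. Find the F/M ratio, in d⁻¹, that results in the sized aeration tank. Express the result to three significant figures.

F/M ≈ 0.189 d⁻¹

Biomass mass balance (decay neglected): V·X = Y·Q·(S₀ − S)·θ_c, so V = 0.442 × 2620 × (267 − 9.44) × 12.4 / 2300 = 1608 m³.
F/M = Q·S₀ / (V·X) = 2620 × 267 / (1608 × 2300) = 0.1891 g BOD₅·(g VSS·d)⁻¹.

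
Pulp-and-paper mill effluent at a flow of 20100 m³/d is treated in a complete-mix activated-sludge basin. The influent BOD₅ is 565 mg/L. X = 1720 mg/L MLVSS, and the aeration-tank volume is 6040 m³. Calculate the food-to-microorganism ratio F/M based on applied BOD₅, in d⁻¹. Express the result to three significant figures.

F/M ≈ 1.09 d⁻¹

F/M = applied load / biomass = Q·S₀/(V·X) = 20100 × 565 / (6040 × 1720) = 1.093 d⁻¹.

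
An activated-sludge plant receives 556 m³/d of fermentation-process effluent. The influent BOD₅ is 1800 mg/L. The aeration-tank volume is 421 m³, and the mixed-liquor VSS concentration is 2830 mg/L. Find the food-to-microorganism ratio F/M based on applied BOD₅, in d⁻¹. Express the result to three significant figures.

F/M = Q·S₀ / (V·X) = 556 × 1800 / (421.0 × 2830) = 0.8400 g BOD₅·(g VSS·d)⁻¹.

F/M ≈ 0.840 d⁻¹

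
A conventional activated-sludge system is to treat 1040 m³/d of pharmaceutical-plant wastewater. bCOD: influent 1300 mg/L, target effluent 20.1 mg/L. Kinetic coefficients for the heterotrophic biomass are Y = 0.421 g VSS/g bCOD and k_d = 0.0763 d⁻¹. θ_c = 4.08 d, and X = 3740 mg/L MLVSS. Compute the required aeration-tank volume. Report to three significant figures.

Rearranging the biomass balance for a CMAS with decay, V = Y·Q·ΔS·θ_c / [X·(1+k_d θ_c)] = 0.421 × 1040 × (1300 − 20.1) × 4.08 / [3740 × (1 + 0.0763 × 4.08)] = 2.29×10^6 / 4904 = 466.2 m³.

V ≈ 466 m³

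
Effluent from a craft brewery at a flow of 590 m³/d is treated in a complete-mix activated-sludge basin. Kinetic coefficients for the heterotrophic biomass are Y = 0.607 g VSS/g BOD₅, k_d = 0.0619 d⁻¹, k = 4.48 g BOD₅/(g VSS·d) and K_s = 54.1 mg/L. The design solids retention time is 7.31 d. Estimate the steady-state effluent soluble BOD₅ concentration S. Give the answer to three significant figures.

S ≈ 4.26 mg/L

For a completely mixed reactor with recycle the Lawrence–McCarty relation gives S = K_s·(1 + k_d·θ_c) / [θ_c·(Y·k − k_d) − 1] = 54.1 × (1 + 0.0619 × 7.31) / [7.31 × (0.607 × 4.48 − 0.0619) − 1] = 78.58 / 18.43 = 4.265 mg/L.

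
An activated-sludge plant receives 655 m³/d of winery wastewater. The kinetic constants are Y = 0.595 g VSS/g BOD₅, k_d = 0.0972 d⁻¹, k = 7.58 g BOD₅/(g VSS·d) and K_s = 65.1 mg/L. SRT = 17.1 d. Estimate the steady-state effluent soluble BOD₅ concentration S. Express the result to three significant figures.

For a completely mixed reactor with recycle the Lawrence–McCarty relation gives S = K_s·(1 + k_d·θ_c) / [θ_c·(Y·k − k_d) − 1] = 65.1 × (1 + 0.0972 × 17.1) / [17.1 × (0.595 × 7.58 − 0.0972) − 1] = 173.3 / 74.46 = 2.327 mg/L.

S ≈ 2.33 mg/L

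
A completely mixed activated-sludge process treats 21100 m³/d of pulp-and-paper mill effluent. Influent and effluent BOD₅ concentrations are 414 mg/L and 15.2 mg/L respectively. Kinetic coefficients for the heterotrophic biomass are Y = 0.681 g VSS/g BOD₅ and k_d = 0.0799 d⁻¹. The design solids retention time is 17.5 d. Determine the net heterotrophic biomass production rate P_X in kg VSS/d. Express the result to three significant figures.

P_X ≈ 2390 kg VSS/d

Y_obs = Y / (1 + k_d θ_c) = 0.681 / (1 + 0.0799 × 17.5) = 0.681 / 2.398 = 0.2840.
ΔS = 414 − 15.2 = 398.8 mg/L, so the substrate removal rate is 21100 × 398.8/1000 = 8415 kg BOD₅/d.
So the net sludge growth is P_X = 0.2840 × 8415 = 2389 kg VSS/d.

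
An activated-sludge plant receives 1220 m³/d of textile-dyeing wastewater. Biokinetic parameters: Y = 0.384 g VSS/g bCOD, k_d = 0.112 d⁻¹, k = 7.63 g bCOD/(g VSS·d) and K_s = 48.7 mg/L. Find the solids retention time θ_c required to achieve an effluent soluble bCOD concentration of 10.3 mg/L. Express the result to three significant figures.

Specific growth rate at S = 10.3 mg/L: μ = YkS/(K_s+S) = 0.384·7.63·10.3/(48.7+10.3) = 0.5115 d⁻¹.
θ_c = 1/(μ − k_d) = 1/(0.5115 − 0.112) = 1/0.3995 = 2.503 d.

θ_c ≈ 2.50 d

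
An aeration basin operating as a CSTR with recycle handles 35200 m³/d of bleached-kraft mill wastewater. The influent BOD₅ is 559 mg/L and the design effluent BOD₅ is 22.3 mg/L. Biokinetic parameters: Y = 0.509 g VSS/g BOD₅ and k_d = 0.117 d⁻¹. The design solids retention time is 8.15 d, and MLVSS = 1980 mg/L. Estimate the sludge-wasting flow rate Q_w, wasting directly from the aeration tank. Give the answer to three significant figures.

Rearranging the biomass balance for a CMAS with decay, V = Y·Q·ΔS·θ_c / [X·(1+k_d θ_c)] = 0.509 × 35200 × (559 − 22.3) × 8.15 / [1980 × (1 + 0.117 × 8.15)] = 7.84×10^7 / 3868 = 20261 m³.
Wasting from the aeration tank: Q_w = V / θ_c = 20261 / 8.15 = 2486 m³/d.

Q_w ≈ 2490 m³/d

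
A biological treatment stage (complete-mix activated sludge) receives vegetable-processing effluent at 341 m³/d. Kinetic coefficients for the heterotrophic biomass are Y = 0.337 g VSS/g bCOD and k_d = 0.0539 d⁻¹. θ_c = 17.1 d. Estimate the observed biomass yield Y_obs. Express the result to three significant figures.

Y_obs ≈ 0.175 g VSS/g bCOD

Correct the yield for decay: Y_obs = Y/(1 + k_d θ_c) = 0.337 / (1 + 0.0539 × 17.1) = 0.337 / 1.922 = 0.1754.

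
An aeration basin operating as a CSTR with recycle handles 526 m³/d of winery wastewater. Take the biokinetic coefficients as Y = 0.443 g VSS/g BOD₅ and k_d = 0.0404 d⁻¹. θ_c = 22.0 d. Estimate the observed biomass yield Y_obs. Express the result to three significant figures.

Y_obs = Y / (1 + k_d θ_c) = 0.443 / (1 + 0.0404 × 22.0) = 0.443 / 1.889 = 0.2345.

Y_obs ≈ 0.235 g VSS/g BOD₅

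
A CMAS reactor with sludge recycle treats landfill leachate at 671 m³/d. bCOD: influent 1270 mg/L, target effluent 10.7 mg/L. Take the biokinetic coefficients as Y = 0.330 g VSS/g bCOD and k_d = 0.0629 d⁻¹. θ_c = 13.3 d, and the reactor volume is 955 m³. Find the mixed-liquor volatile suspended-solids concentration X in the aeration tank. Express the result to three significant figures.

From V·X·(1 + k_d·θ_c) = Y·Q·(S₀ − S)·θ_c: X = 0.330 × 671 × (1270 − 10.7) × 13.3 / [955 × (1 + 0.0629 × 13.3)] = 2114 mg/L.

X ≈ 2110 mg/L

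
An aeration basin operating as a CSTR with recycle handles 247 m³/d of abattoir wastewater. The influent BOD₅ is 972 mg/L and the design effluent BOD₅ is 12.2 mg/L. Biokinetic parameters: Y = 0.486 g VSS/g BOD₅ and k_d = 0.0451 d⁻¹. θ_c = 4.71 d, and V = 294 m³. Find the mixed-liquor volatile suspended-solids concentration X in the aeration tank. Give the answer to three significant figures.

X ≈ 1520 mg/L

X = Y·Q·ΔS·θ_c / [V·(1 + k_d θ_c)] = 0.486 × 247 × (972 − 12.2) × 4.71 / [294 × (1 + 0.0451 × 4.71)] = 1522 mg/L.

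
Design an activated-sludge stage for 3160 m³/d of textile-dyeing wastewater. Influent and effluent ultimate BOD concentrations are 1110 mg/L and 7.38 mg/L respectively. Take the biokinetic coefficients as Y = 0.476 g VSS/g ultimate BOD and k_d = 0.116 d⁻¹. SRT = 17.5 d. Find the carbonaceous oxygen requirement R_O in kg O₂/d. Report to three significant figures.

R_O ≈ 2710 kg O₂/d

Y_obs = Y / (1 + k_d θ_c) = 0.476 / (1 + 0.116 × 17.5) = 0.476 / 3.030 = 0.1571.
Mass of ultimate BOD removed per day: Q(S₀ − S) = 3160 × 1103 g/m³ = 3484 kg/d.
Net sludge production P_X = 0.1571 × 3484 = 547.4 kg VSS/d.
R_O = Q·(S₀ − S) − 1.42·P_X = 3484 − 1.42 × 547.4 = 2707 kg O₂/d.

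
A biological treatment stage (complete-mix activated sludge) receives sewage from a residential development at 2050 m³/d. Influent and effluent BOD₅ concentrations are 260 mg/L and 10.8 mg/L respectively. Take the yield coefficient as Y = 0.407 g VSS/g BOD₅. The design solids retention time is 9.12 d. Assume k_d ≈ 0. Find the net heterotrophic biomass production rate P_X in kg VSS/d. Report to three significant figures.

Since k_d ≈ 0, Y_obs = Y = 0.407 g VSS/g BOD₅.
ΔS = 260 − 10.8 = 249.2 mg/L, so the substrate removal rate is 2050 × 249.2/1000 = 510.9 kg BOD₅/d.
So the net sludge growth is P_X = 0.4070 × 510.9 = 207.9 kg VSS/d.

P_X ≈ 208 kg VSS/d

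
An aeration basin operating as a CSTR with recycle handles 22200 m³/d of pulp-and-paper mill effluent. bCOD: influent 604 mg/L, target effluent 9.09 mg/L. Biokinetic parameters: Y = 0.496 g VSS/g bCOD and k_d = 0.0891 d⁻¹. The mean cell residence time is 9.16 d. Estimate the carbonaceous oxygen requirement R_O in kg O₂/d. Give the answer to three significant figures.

R_O ≈ 8090 kg O₂/d

The observed yield is Y_obs = Y/(1 + k_d·θ_c) = 0.496 / (1 + 0.0891 × 9.16) = 0.496 / 1.816 = 0.2731 g VSS per g bCOD removed.
ΔS = 604 − 9.09 = 594.9 mg/L, so the substrate removal rate is 22200 × 594.9/1000 = 13207 kg bCOD/d.
Net sludge production P_X = 0.2731 × 13207 = 3607 kg VSS/d.
R_O = Q·ΔS − 1.42 P_X = 13207 − 5122 = 8085 kg O₂/d.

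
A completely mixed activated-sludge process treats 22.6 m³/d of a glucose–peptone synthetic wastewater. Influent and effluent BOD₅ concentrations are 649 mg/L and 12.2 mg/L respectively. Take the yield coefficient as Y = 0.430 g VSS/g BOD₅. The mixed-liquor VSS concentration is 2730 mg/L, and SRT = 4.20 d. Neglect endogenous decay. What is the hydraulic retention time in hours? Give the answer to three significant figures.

V·X = Y·Q·ΔS·θ_c gives V = 0.430 × 22.6 × (649 − 12.2) × 4.20 / 2730 = 9.521 m³.
Hydraulic retention time τ = V/Q = 9.521 / 22.6 = 0.4213 d = 10.11 h.

τ ≈ 10.1 h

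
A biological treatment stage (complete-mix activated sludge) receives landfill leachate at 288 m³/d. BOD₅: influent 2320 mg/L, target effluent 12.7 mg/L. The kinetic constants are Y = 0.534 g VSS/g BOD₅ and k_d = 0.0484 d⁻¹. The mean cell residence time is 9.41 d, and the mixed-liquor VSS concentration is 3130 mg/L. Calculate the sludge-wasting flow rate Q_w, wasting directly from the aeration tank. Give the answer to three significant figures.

Q_w ≈ 77.9 m³/d

Steady-state biomass mass balance: V·X·(1 + k_d·θ_c) = Y·Q·(S₀ − S)·θ_c, so V = 0.534 × 288 × (2320 − 12.7) × 9.41 / [3130 × (1 + 0.0484 × 9.41)] = 3.34×10^6 / 4556 = 733.0 m³.
For wasting at MLVSS concentration, Q_w = V/θ_c = 733.0/9.41 = 77.89 m³/d.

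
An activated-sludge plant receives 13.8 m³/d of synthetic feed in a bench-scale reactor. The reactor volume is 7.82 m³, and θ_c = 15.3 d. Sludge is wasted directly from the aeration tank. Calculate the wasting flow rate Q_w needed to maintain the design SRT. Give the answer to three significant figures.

Q_w ≈ 0.511 m³/d

For wasting at MLVSS concentration, Q_w = V/θ_c = 7.820/15.3 = 0.5111 m³/d.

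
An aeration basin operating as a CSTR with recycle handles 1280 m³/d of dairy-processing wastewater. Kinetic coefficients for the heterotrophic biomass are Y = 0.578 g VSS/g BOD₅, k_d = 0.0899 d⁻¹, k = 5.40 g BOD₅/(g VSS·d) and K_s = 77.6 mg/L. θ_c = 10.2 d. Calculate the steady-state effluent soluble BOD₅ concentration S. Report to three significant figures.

For a completely mixed reactor with recycle the Lawrence–McCarty relation gives S = K_s·(1 + k_d·θ_c) / [θ_c·(Y·k − k_d) − 1] = 77.6 × (1 + 0.0899 × 10.2) / [10.2 × (0.578 × 5.40 − 0.0899) − 1] = 148.8 / 29.92 = 4.972 mg/L.

S ≈ 4.97 mg/L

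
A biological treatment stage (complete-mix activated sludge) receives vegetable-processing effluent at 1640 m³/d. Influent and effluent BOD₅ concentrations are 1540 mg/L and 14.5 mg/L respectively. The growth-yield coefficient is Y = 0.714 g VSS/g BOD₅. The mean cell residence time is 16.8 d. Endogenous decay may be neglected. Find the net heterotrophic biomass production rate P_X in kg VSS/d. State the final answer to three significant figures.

P_X ≈ 1790 kg VSS/d

No decay correction is needed, so Y_obs = Y = 0.714.
Substrate removed = Q·(S₀ − S) = 1640 m³/d × (1540 − 14.5) g/m³ = 2.5×10^6 g/d = 2502 kg/d.
P_X = Y_obs · Q(S₀ − S) = 0.7140 × 2502 = 1786 kg VSS/d.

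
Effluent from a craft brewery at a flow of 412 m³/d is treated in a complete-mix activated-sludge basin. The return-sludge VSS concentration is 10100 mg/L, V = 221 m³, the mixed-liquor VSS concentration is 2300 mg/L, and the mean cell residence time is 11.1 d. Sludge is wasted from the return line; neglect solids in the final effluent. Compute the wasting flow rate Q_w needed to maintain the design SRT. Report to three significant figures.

Wasting from the return line (neglecting effluent solids): Q_w = V·X / (θ_c·X_r) = 221.0 × 2300 / (11.1 × 10100) = 4.534 m³/d.

Q_w ≈ 4.53 m³/d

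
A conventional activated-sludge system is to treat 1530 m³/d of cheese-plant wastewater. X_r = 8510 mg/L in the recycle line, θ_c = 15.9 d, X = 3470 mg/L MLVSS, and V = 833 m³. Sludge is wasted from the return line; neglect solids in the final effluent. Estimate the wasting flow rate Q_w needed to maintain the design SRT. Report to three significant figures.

Wasting from the return line (neglecting effluent solids): Q_w = V·X / (θ_c·X_r) = 833.0 × 3470 / (15.9 × 8510) = 21.36 m³/d.

Q_w ≈ 21.4 m³/d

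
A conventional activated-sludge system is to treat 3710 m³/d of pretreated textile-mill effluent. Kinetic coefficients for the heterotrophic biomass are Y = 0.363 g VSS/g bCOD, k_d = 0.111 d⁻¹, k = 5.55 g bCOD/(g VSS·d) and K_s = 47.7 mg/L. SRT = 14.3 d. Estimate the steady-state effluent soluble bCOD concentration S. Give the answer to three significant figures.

From the Monod/SRT balance for a CMAS, S = K_s·(1+k_d θ_c)/[θ_c·(Y k − k_d) − 1] = 47.7 × (1 + 0.111 × 14.3) / [14.3 × (0.363 × 5.55 − 0.111) − 1] = 123.4 / 26.22 = 4.706 mg/L.

S ≈ 4.71 mg/L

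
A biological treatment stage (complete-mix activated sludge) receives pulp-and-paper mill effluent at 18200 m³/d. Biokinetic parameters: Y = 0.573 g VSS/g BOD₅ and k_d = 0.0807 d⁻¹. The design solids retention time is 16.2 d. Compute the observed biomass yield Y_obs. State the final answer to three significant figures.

The observed yield is Y_obs = Y/(1 + k_d·θ_c) = 0.573 / (1 + 0.0807 × 16.2) = 0.573 / 2.307 = 0.2483 g VSS per g BOD₅ removed.

Y_obs ≈ 0.248 g VSS/g BOD₅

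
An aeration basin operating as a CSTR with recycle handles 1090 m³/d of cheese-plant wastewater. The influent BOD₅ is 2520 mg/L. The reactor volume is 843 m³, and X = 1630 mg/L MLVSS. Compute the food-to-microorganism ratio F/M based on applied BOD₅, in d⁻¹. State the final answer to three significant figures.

Food-to-microorganism ratio F/M = Q S₀ / (V X) = 1090 × 2520 / (843.0 × 1630) = 1.999 d⁻¹.

F/M ≈ 2.00 d⁻¹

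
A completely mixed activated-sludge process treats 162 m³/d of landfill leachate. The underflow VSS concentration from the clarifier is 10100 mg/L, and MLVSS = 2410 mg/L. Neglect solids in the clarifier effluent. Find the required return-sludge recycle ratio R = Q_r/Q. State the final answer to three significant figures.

R ≈ 0.313

R = Q_r/Q = X/(X_r − X) = 2410 / (10100 − 2410) = 0.3134.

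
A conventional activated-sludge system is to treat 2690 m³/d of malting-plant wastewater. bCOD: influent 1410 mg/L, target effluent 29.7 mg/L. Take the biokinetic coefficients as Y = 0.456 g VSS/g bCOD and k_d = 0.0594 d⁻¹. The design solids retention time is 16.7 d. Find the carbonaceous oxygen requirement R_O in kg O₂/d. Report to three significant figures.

Correct the yield for decay: Y_obs = Y/(1 + k_d θ_c) = 0.456 / (1 + 0.0594 × 16.7) = 0.456 / 1.992 = 0.2289.
Q·(S₀ − S) = 2690 × (1410 − 29.7) × 10⁻³ = 3713 kg/d removed.
P_X = Y_obs·Q·(S₀ − S) = 0.2289 × 3713 = 850.0 kg VSS/d.
Carbonaceous O₂ demand = substrate oxidised − cell-mass equivalent = 3713 − 1.42 × 850.0 = 2506 kg O₂/d.

R_O ≈ 2510 kg O₂/d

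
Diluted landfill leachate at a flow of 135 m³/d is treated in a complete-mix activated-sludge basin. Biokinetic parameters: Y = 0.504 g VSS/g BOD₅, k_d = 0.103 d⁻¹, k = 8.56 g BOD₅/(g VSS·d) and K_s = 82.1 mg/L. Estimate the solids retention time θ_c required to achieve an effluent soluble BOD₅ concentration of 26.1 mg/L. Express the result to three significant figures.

At the target effluent, Y k S/(K_s+S) = 0.504×8.56×26.1/108.2 = 1.041 d⁻¹.
1/θ_c = 1.041 − 0.103 = 0.9377 d⁻¹, so θ_c = 1.066 d.

θ_c ≈ 1.07 d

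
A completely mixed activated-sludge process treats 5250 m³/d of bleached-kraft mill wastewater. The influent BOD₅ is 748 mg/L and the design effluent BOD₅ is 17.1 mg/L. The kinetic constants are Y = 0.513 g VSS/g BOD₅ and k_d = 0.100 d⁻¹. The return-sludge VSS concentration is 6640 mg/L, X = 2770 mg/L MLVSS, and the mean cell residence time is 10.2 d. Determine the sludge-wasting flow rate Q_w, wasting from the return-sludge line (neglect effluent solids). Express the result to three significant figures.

From the SRT design equation V = Y Q (S₀−S) θ_c / [X (1 + k_d θ_c)] = 0.513 × 5250 × (748 − 17.1) × 10.2 / [2770 × (1 + 0.100 × 10.2)] = 2.01×10^7 / 5595 = 3588 m³.
Q_w = (V·X)/(θ_c X_r) = 3588 × 2770 / (10.2 × 6640) = 146.8 m³/d.

Q_w ≈ 147 m³/d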